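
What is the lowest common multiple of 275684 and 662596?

45666778916

275684 = 2² · 41³; 662596 = 2² · 11² · 37²
max exponents: 2² · 11² · 37² · 41³ = 45666778916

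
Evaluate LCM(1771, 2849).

65527

gcd first: 2849 = 1·1771 + 1078; 1771 = 1·1078 + 693; 1078 = 1·693 + 385; 693 = 1·385 + 308; 385 = 1·308 + 77; 308 = 4·77 + 0 → gcd = 77
lcm = 1771·2849/gcd = 5045579/77 = 65527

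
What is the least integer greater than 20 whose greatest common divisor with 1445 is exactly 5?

25

gcd(t, 1445) = 5 forces 5 | t; write t = 5s. Then gcd(5s, 5·289) = 5·gcd(s, 289), so need gcd(s, 289) = 1.
5s > 20 gives s ≥ 5. The least s ≥ 5 coprime to 289 is 5, so t = 5·5 = 25.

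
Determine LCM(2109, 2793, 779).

4236981

lcm(2109, 2793) = 2109·2793/gcd = 5890437/57 = 103341
lcm(103341, 779) = 103341·779/gcd = 80502639/19 = 4236981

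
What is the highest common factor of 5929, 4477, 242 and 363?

5929 = 7² · 11²; 4477 = 11² · 37; 242 = 2 · 11²; 363 = 3 · 11²
gcd takes min exponent of each prime: 11² = 121

121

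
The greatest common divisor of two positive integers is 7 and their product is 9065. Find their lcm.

For any two positive integers, gcd × lcm equals their product. Hence lcm = 9065 / 7 = 1295.

1295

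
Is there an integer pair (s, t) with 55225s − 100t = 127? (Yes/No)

gcd(55225, 100): 55225 = 552·100 + 25; 100 = 4·25 + 0 → 25
25 does not divide 127, so a solution does not exist.

No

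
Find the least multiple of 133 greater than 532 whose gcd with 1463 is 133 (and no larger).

gcd(t, 1463) = 133 forces 133 | t; write t = 133s. Then gcd(133s, 133·11) = 133·gcd(s, 11), so need gcd(s, 11) = 1.
133s > 532 gives s ≥ 5. The least s ≥ 5 coprime to 11 is 5, so t = 133·5 = 665.

665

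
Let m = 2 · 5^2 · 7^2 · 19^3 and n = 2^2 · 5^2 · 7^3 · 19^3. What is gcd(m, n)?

16804550

min exponent per shared prime: 2 · 5^2 · 7^2 · 19^3 = 16804550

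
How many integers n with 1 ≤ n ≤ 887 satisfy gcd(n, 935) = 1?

608

935 = 5·11·17. Inclusion–exclusion on these primes:
887 − ⌊887/5⌋ − ⌊887/11⌋ − ⌊887/17⌋ + ⌊887/55⌋ + ⌊887/85⌋ + ⌊887/187⌋ − ⌊887/935⌋ = 608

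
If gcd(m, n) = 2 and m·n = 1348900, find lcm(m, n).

674450

Since gcd(m,n)·lcm(m,n) = mn, lcm = 1348900/2 = 674450.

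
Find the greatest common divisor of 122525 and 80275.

122525 = 5² · 13² · 29
80275 = 5² · 13² · 19
Common: 5² · 13² = 4225

4225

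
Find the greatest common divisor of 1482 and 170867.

19

1482 = 2 · 3 · 13 · 19
170867 = 17 · 19 · 23²
Common: 19 = 19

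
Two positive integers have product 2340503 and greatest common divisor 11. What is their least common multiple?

212773

gcd·lcm = product, so lcm = 2340503/11 = 212773.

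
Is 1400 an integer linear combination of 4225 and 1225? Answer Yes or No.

gcd(4225, 1225): 4225 = 3·1225 + 550; 1225 = 2·550 + 125; 550 = 4·125 + 50; 125 = 2·50 + 25; 50 = 2·25 + 0 → 25
25 divides 1400, so a solution exists.

Yes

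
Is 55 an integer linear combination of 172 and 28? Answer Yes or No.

No

gcd(172, 28): 172 = 6·28 + 4; 28 = 7·4 + 0 → 4
4 does not divide 55, so a solution does not exist.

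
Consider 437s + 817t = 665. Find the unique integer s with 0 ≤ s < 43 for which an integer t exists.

Euclid: 817 = 1·437 + 380; 437 = 1·380 + 57; 380 = 6·57 + 38; 57 = 1·38 + 19; 38 = 2·19 + 0 → gcd = 19; 665 = 19·35.
Back-substitution yields 437·(15) + 817·(-8) = 19, so one solution is s = 15·35 = 525, t = -8·35 = -280.
Solutions in s differ by 817/19 = 43; the one in [0, 43) is 525 mod 43 = 9.

9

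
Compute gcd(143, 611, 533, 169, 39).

143 = 11 · 13; 611 = 13 · 47; 533 = 13 · 41; 169 = 13²; 39 = 3 · 13
gcd takes min exponent of each prime: 13 = 13

13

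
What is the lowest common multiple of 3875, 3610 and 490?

137089750

3875 = 5³ · 31; 3610 = 2 · 5 · 19²; 490 = 2 · 5 · 7²
lcm takes max exponent of each prime: 2 · 5³ · 7² · 19² · 31 = 137089750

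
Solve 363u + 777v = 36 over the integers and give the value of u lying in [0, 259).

Euclid: 777 = 2·363 + 51; 363 = 7·51 + 6; 51 = 8·6 + 3; 6 = 2·3 + 0 → gcd = 3; 36 = 3·12.
Back-substitution yields 363·(-122) + 777·(57) = 3, so one solution is u = -122·12 = -1464, v = 57·12 = 684.
Solutions in u differ by 777/3 = 259; the one in [0, 259) is -1464 mod 259 = 90.

90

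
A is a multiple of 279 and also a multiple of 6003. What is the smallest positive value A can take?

186093

279 = 3² · 31; 6003 = 3² · 23 · 29
max exponents: 3² · 23 · 29 · 31 = 186093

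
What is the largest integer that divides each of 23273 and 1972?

17

Euclid: 23273 = 11·1972 + 1581; 1972 = 1·1581 + 391; 1581 = 4·391 + 17; 391 = 23·17 + 0. Last nonzero remainder: 17.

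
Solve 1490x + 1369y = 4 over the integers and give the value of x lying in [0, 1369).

Euclid: 1490 = 1·1369 + 121; 1369 = 11·121 + 38; 121 = 3·38 + 7; 38 = 5·7 + 3; 7 = 2·3 + 1; 3 = 3·1 + 0 → gcd = 1; 4 = 1·4.
Back-substitution yields 1490·(396) + 1369·(-431) = 1, so one solution is x = 396·4 = 1584, y = -431·4 = -1724.
Solutions in x differ by 1369/1 = 1369; the one in [0, 1369) is 1584 mod 1369 = 215.

215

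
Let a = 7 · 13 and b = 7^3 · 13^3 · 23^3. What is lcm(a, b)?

max exponent per prime: 7^3 · 13^3 · 23^3 = 9168698357

9168698357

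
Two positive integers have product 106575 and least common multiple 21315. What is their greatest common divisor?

5

gcd·lcm = product, so gcd = 106575/21315 = 5.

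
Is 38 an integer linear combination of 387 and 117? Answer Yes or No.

No

gcd(387, 117): 387 = 3·117 + 36; 117 = 3·36 + 9; 36 = 4·9 + 0 → 9
9 does not divide 38, so a solution does not exist.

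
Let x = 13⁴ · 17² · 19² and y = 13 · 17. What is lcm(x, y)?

2979740569

max exponent per prime: 13⁴ · 17² · 19² = 2979740569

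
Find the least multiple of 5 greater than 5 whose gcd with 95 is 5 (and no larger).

gcd(t, 95) = 5 forces 5 | t; write t = 5s. Then gcd(5s, 5·19) = 5·gcd(s, 19), so need gcd(s, 19) = 1.
5s > 5 gives s ≥ 2. The least s ≥ 2 coprime to 19 is 2, so t = 5·2 = 10.

10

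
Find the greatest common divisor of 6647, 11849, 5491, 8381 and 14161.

289

gcd(6647, 11849): 11849 = 1·6647 + 5202; 6647 = 1·5202 + 1445; 5202 = 3·1445 + 867; 1445 = 1·867 + 578; 867 = 1·578 + 289; 578 = 2·289 + 0 → 289
gcd(289, 5491): 5491 = 19·289 + 0 → 289
gcd(289, 8381): 8381 = 29·289 + 0 → 289
gcd(289, 14161): 14161 = 49·289 + 0 → 289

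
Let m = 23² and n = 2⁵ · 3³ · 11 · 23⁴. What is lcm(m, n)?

max exponent per prime: 2⁵ · 3³ · 11 · 23⁴ = 2659608864

2659608864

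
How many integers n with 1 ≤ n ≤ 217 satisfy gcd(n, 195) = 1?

195 = 3·5·13. Inclusion–exclusion on these primes:
217 − ⌊217/3⌋ − ⌊217/5⌋ − ⌊217/13⌋ + ⌊217/15⌋ + ⌊217/39⌋ + ⌊217/65⌋ − ⌊217/195⌋ = 107

107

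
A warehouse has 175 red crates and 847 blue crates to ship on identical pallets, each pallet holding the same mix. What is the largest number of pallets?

7

Euclid: 847 = 4·175 + 147; 175 = 1·147 + 28; 147 = 5·28 + 7; 28 = 4·7 + 0. Last nonzero remainder: 7.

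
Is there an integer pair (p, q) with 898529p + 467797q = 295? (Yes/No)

By Bézout, 898529p + 467797q = 295 has integer solutions iff gcd(898529, 467797) | 295.
Euclid: 898529 = 1·467797 + 430732; 467797 = 1·430732 + 37065; 430732 = 11·37065 + 23017; 37065 = 1·23017 + 14048; 23017 = 1·14048 + 8969; 14048 = 1·8969 + 5079; 8969 = 1·5079 + 3890; 5079 = 1·3890 + 1189; 3890 = 3·1189 + 323; 1189 = 3·323 + 220; 323 = 1·220 + 103; 220 = 2·103 + 14; 103 = 7·14 + 5; 14 = 2·5 + 4; 5 = 1·4 + 1; 4 = 4·1 + 0. gcd = 1; 295 mod 1 = 0. Yes.

Yes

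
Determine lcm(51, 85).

gcd first: 85 = 1·51 + 34; 51 = 1·34 + 17; 34 = 2·17 + 0 → gcd = 17
lcm = 51·85/gcd = 4335/17 = 255

255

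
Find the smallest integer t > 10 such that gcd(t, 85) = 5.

gcd(t, 85) = 5 forces 5 | t; write t = 5s. Then gcd(5s, 5·17) = 5·gcd(s, 17), so need gcd(s, 17) = 1.
5s > 10 gives s ≥ 3. The least s ≥ 3 coprime to 17 is 3, so t = 5·3 = 15.

15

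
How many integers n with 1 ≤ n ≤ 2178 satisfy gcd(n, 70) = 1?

Prime factors of 70: 2, 5, 7. Count integers ≤ 2178 divisible by none of them.
By inclusion–exclusion: 2178 − ⌊2178/2⌋ − ⌊2178/5⌋ − ⌊2178/7⌋ + ⌊2178/10⌋ + ⌊2178/14⌋ + ⌊2178/35⌋ − ⌊2178/70⌋ = 746.

746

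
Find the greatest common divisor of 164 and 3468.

4

164 = 2² · 41
3468 = 2² · 3 · 17²
Common: 2² = 4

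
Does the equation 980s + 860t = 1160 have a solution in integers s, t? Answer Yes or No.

Yes

By Bézout, 980s + 860t = 1160 has integer solutions iff gcd(980, 860) | 1160.
Euclid: 980 = 1·860 + 120; 860 = 7·120 + 20; 120 = 6·20 + 0. gcd = 20; 1160 mod 20 = 0. Yes.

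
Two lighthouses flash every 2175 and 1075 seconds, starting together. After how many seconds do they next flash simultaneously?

2175 = 3 · 5² · 29; 1075 = 5² · 43
max exponents: 3 · 5² · 29 · 43 = 93525

93525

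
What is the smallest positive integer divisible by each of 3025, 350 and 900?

762300

lcm(3025, 350) = 3025·350/gcd = 1058750/25 = 42350
lcm(42350, 900) = 42350·900/gcd = 38115000/50 = 762300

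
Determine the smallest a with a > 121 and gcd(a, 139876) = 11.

143

139876 = 11·12716. Any a with gcd(a, 139876) = 11 is a multiple of 11, say 11s, with s coprime to 12716.
Need s > 121/11, so s ≥ 12. First s ≥ 12 with gcd(s, 12716) = 1 is s = 13. Thus a = 11·13 = 143.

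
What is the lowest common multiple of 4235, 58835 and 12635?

2569971635

4235 = 5 · 7 · 11²; 58835 = 5 · 7 · 41²; 12635 = 5 · 7 · 19²
lcm takes max exponent of each prime: 5 · 7 · 11² · 19² · 41² = 2569971635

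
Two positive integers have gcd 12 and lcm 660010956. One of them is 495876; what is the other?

m·n = gcd·lcm = 12·660010956 = 7920131472, so n = 7920131472/495876 = 15972.

15972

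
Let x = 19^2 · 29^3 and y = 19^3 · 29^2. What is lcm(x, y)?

167284151

max exponent per prime: 19^3 · 29^3 = 167284151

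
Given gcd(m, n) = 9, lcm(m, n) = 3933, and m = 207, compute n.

171

m·n = gcd·lcm = 9·3933 = 35397, so n = 35397/207 = 171.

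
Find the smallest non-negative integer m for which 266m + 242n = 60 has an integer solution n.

gcd(266, 242) = 2 (Euclid: 266 = 1·242 + 24; 242 = 10·24 + 2; 24 = 12·2 + 0), and 2 | 60.
Extended Euclid: 266·(-10) + 242·(11) = 2. Scale by 30: m₀ = -300.
General solution m = m₀ + 121t; reducing mod 121 gives m = 63 (and n = -69).

63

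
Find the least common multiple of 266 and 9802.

266 = 2 · 7 · 19; 9802 = 2 · 13² · 29
max exponents: 2 · 7 · 13² · 19 · 29 = 1303666

1303666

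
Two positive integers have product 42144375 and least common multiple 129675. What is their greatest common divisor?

325

gcd·lcm = product, so gcd = 42144375/129675 = 325.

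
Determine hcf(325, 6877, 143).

13

325 = 5² · 13; 6877 = 13 · 23²; 143 = 11 · 13
gcd takes min exponent of each prime: 13 = 13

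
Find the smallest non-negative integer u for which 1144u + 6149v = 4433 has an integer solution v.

20

Reduce mod 6149: 1144u ≡ 4433 (mod 6149). With g = gcd(1144, 6149) = 143 dividing 4433, divide through: 8u ≡ 31 (mod 43).
Since gcd(8, 43) = 1, u ≡ 31·(8)⁻¹ ≡ 20 (mod 43). Smallest non-negative: 20.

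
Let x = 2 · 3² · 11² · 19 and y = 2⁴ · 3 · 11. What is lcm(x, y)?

331056

max exponent per prime: 2⁴ · 3² · 11² · 19 = 331056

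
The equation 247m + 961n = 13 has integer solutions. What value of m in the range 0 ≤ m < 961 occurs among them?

607

Reduce mod 961: 247m ≡ 13 (mod 961). With g = gcd(247, 961) = 1 dividing 13, divide through: 247m ≡ 13 (mod 961).
Since gcd(247, 961) = 1, m ≡ 13·(247)⁻¹ ≡ 607 (mod 961). Smallest non-negative: 607.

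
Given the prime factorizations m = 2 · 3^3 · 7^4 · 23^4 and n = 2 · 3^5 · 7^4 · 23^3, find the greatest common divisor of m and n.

1577500218

min exponent per shared prime: 2 · 3^3 · 7^4 · 23^3 = 1577500218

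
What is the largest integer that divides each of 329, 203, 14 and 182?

7

329 = 7 · 47; 203 = 7 · 29; 14 = 2 · 7; 182 = 2 · 7 · 13
gcd takes min exponent of each prime: 7 = 7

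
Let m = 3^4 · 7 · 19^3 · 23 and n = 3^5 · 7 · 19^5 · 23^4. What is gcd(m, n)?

89448219

min exponent per shared prime: 3^4 · 7 · 19^3 · 23 = 89448219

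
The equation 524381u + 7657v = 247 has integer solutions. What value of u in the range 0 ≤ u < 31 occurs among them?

gcd(524381, 7657) = 247 (Euclid: 524381 = 68·7657 + 3705; 7657 = 2·3705 + 247; 3705 = 15·247 + 0), and 247 | 247.
Extended Euclid: 524381·(-2) + 7657·(137) = 247. Scale by 1: u₀ = -2.
General solution u = u₀ + 31t; reducing mod 31 gives u = 29 (and v = -1986).

29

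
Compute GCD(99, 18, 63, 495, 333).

9

gcd(99, 18): 99 = 5·18 + 9; 18 = 2·9 + 0 → 9
gcd(9, 63): 63 = 7·9 + 0 → 9
gcd(9, 495): 495 = 55·9 + 0 → 9
gcd(9, 333): 333 = 37·9 + 0 → 9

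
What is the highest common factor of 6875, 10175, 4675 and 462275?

275

6875 = 5⁴ · 11; 10175 = 5² · 11 · 37; 4675 = 5² · 11 · 17; 462275 = 5² · 11 · 41²
gcd takes min exponent of each prime: 5² · 11 = 275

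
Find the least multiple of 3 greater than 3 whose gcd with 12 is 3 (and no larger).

9

12 = 3·4. Any t with gcd(t, 12) = 3 is a multiple of 3, say 3s, with s coprime to 4.
Need s > 3/3, so s ≥ 2. First s ≥ 2 with gcd(s, 4) = 1 is s = 3. Thus t = 3·3 = 9.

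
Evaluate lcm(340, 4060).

340 = 2² · 5 · 17; 4060 = 2² · 5 · 7 · 29
max exponents: 2² · 5 · 7 · 17 · 29 = 69020

69020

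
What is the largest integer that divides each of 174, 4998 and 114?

6

gcd(174, 4998): 4998 = 28·174 + 126; 174 = 1·126 + 48; 126 = 2·48 + 30; 48 = 1·30 + 18; 30 = 1·18 + 12; 18 = 1·12 + 6; 12 = 2·6 + 0 → 6
gcd(6, 114): 114 = 19·6 + 0 → 6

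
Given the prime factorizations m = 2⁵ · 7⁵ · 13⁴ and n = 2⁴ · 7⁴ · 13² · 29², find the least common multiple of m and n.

12918425453024

max exponent per prime: 2⁵ · 7⁵ · 13⁴ · 29² = 12918425453024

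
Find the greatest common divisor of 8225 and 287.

7

Euclid: 8225 = 28·287 + 189; 287 = 1·189 + 98; 189 = 1·98 + 91; 98 = 1·91 + 7; 91 = 13·7 + 0. Last nonzero remainder: 7.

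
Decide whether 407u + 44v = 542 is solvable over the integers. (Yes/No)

No

By Bézout, 407u + 44v = 542 has integer solutions iff gcd(407, 44) | 542.
Euclid: 407 = 9·44 + 11; 44 = 4·11 + 0. gcd = 11; 542 mod 11 = 3. No.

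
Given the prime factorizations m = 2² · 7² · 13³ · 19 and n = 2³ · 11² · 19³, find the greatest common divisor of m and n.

76

min exponent per shared prime: 2² · 19 = 76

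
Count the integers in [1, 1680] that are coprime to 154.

655

Prime factors of 154: 2, 7, 11. Count integers ≤ 1680 divisible by none of them.
By inclusion–exclusion: 1680 − ⌊1680/2⌋ − ⌊1680/7⌋ − ⌊1680/11⌋ + ⌊1680/14⌋ + ⌊1680/22⌋ + ⌊1680/77⌋ − ⌊1680/154⌋ = 655.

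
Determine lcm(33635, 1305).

33635 = 5 · 7 · 31²; 1305 = 3² · 5 · 29
max exponents: 3² · 5 · 7 · 29 · 31² = 8778735

8778735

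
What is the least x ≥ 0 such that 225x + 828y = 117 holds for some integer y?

41

Reduce mod 828: 225x ≡ 117 (mod 828). With g = gcd(225, 828) = 9 dividing 117, divide through: 25x ≡ 13 (mod 92).
Since gcd(25, 92) = 1, x ≡ 13·(25)⁻¹ ≡ 41 (mod 92). Smallest non-negative: 41.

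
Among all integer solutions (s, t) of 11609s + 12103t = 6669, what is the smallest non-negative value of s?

Euclid: 12103 = 1·11609 + 494; 11609 = 23·494 + 247; 494 = 2·247 + 0 → gcd = 247; 6669 = 247·27.
Back-substitution yields 11609·(24) + 12103·(-23) = 247, so one solution is s = 24·27 = 648, t = -23·27 = -621.
Solutions in s differ by 12103/247 = 49; the one in [0, 49) is 648 mod 49 = 11.

11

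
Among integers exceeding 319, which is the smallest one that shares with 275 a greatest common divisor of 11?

341

gcd(k, 275) = 11 forces 11 | k; write k = 11s. Then gcd(11s, 11·25) = 11·gcd(s, 25), so need gcd(s, 25) = 1.
11s > 319 gives s ≥ 30. The least s ≥ 30 coprime to 25 is 31, so k = 11·31 = 341.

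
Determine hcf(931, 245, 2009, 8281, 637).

49

931 = 7² · 19; 245 = 5 · 7²; 2009 = 7² · 41; 8281 = 7² · 13²; 637 = 7² · 13
gcd takes min exponent of each prime: 7² = 49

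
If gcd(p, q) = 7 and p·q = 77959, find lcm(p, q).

Since gcd(p,q)·lcm(p,q) = pq, lcm = 77959/7 = 11137.

11137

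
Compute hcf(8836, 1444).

4

8836 = 2² · 47²
1444 = 2² · 19²
Common: 2² = 4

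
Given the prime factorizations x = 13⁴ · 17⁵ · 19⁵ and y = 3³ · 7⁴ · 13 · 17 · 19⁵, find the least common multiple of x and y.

6509414771379818346321

max exponent per prime: 3³ · 7⁴ · 13⁴ · 17⁵ · 19⁵ = 6509414771379818346321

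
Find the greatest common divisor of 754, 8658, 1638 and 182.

gcd(754, 8658): 8658 = 11·754 + 364; 754 = 2·364 + 26; 364 = 14·26 + 0 → 26
gcd(26, 1638): 1638 = 63·26 + 0 → 26
gcd(26, 182): 182 = 7·26 + 0 → 26

26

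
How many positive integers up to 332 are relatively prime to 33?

33 = 3·11. Inclusion–exclusion on these primes:
332 − ⌊332/3⌋ − ⌊332/11⌋ + ⌊332/33⌋ = 202

202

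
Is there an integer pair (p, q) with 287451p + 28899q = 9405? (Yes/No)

Yes

By Bézout, 287451p + 28899q = 9405 has integer solutions iff gcd(287451, 28899) | 9405.
Euclid: 287451 = 9·28899 + 27360; 28899 = 1·27360 + 1539; 27360 = 17·1539 + 1197; 1539 = 1·1197 + 342; 1197 = 3·342 + 171; 342 = 2·171 + 0. gcd = 171; 9405 mod 171 = 0. Yes.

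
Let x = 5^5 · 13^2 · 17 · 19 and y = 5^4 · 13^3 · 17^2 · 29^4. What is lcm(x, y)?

26663890300896875

max exponent per prime: 5^5 · 13^3 · 17^2 · 19 · 29^4 = 26663890300896875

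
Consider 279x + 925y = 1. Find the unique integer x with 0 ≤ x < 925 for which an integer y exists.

Euclid: 925 = 3·279 + 88; 279 = 3·88 + 15; 88 = 5·15 + 13; 15 = 1·13 + 2; 13 = 6·2 + 1; 2 = 2·1 + 0 → gcd = 1; 1 = 1·1.
Back-substitution yields 279·(-431) + 925·(130) = 1, so one solution is x = -431·1 = -431, y = 130·1 = 130.
Solutions in x differ by 925/1 = 925; the one in [0, 925) is -431 mod 925 = 494.

494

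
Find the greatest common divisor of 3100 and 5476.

3100 = 2² · 5² · 31
5476 = 2² · 37²
Common: 2² = 4

4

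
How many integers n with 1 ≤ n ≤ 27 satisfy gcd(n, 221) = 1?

221 = 13·17. Inclusion–exclusion on these primes:
27 − ⌊27/13⌋ − ⌊27/17⌋ + ⌊27/221⌋ = 24

24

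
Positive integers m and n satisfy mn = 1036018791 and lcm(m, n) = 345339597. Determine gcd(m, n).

From gcd × lcm = mn: gcd = 1036018791 / 345339597 = 3.

3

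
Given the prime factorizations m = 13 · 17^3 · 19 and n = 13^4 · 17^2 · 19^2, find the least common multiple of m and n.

50655589673

max exponent per prime: 13^4 · 17^3 · 19^2 = 50655589673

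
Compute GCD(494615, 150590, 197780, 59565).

gcd(494615, 150590): 494615 = 3·150590 + 42845; 150590 = 3·42845 + 22055; 42845 = 1·22055 + 20790; 22055 = 1·20790 + 1265; 20790 = 16·1265 + 550; 1265 = 2·550 + 165; 550 = 3·165 + 55; 165 = 3·55 + 0 → 55
gcd(55, 197780): 197780 = 3596·55 + 0 → 55
gcd(55, 59565): 59565 = 1083·55 + 0 → 55

55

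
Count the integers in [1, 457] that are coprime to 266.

266 = 2·7·19. Inclusion–exclusion on these primes:
457 − ⌊457/2⌋ − ⌊457/7⌋ − ⌊457/19⌋ + ⌊457/14⌋ + ⌊457/38⌋ + ⌊457/133⌋ − ⌊457/266⌋ = 186

186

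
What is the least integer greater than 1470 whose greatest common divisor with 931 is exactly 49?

gcd(a, 931) = 49 forces 49 | a; write a = 49s. Then gcd(49s, 49·19) = 49·gcd(s, 19), so need gcd(s, 19) = 1.
49s > 1470 gives s ≥ 31. The least s ≥ 31 coprime to 19 is 31, so a = 49·31 = 1519.

1519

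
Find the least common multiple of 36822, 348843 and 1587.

36822 = 2 · 3 · 17 · 19²; 348843 = 3 · 11² · 31²; 1587 = 3 · 23²
lcm takes max exponent of each prime: 2 · 3 · 11² · 17 · 19² · 23² · 31² = 2265018761478

2265018761478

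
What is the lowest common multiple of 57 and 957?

18183

57 = 3 · 19; 957 = 3 · 11 · 29
max exponents: 3 · 11 · 19 · 29 = 18183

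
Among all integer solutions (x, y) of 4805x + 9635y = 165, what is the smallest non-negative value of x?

1143

Reduce mod 9635: 4805x ≡ 165 (mod 9635). With g = gcd(4805, 9635) = 5 dividing 165, divide through: 961x ≡ 33 (mod 1927).
Since gcd(961, 1927) = 1, x ≡ 33·(961)⁻¹ ≡ 1143 (mod 1927). Smallest non-negative: 1143.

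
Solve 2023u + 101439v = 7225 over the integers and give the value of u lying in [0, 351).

154

gcd(2023, 101439) = 289 (Euclid: 101439 = 50·2023 + 289; 2023 = 7·289 + 0), and 289 | 7225.
Extended Euclid: 2023·(-50) + 101439·(1) = 289. Scale by 25: u₀ = -1250.
General solution u = u₀ + 351t; reducing mod 351 gives u = 154 (and v = -3).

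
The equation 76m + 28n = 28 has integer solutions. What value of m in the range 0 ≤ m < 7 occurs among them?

Reduce mod 28: 76m ≡ 28 (mod 28). With g = gcd(76, 28) = 4 dividing 28, divide through: 19m ≡ 7 (mod 7).
Since gcd(19, 7) = 1, m ≡ 7·(19)⁻¹ ≡ 0 (mod 7). Smallest non-negative: 0.

0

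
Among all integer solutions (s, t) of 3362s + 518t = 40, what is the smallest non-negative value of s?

251

Reduce mod 518: 3362s ≡ 40 (mod 518). With g = gcd(3362, 518) = 2 dividing 40, divide through: 1681s ≡ 20 (mod 259).
Since gcd(1681, 259) = 1, s ≡ 20·(1681)⁻¹ ≡ 251 (mod 259). Smallest non-negative: 251.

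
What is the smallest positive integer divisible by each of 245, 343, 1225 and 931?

162925

245 = 5 · 7²; 343 = 7³; 1225 = 5² · 7²; 931 = 7² · 19
lcm takes max exponent of each prime: 5² · 7³ · 19 = 162925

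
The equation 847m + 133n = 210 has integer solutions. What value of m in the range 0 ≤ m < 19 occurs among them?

Euclid: 847 = 6·133 + 49; 133 = 2·49 + 35; 49 = 1·35 + 14; 35 = 2·14 + 7; 14 = 2·7 + 0 → gcd = 7; 210 = 7·30.
Back-substitution yields 847·(-8) + 133·(51) = 7, so one solution is m = -8·30 = -240, n = 51·30 = 1530.
Solutions in m differ by 133/7 = 19; the one in [0, 19) is -240 mod 19 = 7.

7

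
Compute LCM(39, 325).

gcd first: 325 = 8·39 + 13; 39 = 3·13 + 0 → gcd = 13
lcm = 39·325/gcd = 12675/13 = 975

975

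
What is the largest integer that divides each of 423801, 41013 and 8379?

441

gcd(423801, 41013): 423801 = 10·41013 + 13671; 41013 = 3·13671 + 0 → 13671
gcd(13671, 8379): 13671 = 1·8379 + 5292; 8379 = 1·5292 + 3087; 5292 = 1·3087 + 2205; 3087 = 1·2205 + 882; 2205 = 2·882 + 441; 882 = 2·441 + 0 → 441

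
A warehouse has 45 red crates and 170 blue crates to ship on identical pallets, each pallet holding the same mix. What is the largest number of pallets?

45 = 3² · 5
170 = 2 · 5 · 17
Common: 5 = 5

5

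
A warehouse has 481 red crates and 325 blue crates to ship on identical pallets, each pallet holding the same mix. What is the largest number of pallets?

481 = 13 · 37
325 = 5² · 13
Common: 13 = 13

13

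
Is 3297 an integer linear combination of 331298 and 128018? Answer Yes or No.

No

gcd(331298, 128018): 331298 = 2·128018 + 75262; 128018 = 1·75262 + 52756; 75262 = 1·52756 + 22506; 52756 = 2·22506 + 7744; 22506 = 2·7744 + 7018; 7744 = 1·7018 + 726; 7018 = 9·726 + 484; 726 = 1·484 + 242; 484 = 2·242 + 0 → 242
242 does not divide 3297, so a solution does not exist.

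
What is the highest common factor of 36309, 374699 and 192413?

247

gcd(36309, 374699): 374699 = 10·36309 + 11609; 36309 = 3·11609 + 1482; 11609 = 7·1482 + 1235; 1482 = 1·1235 + 247; 1235 = 5·247 + 0 → 247
gcd(247, 192413): 192413 = 779·247 + 0 → 247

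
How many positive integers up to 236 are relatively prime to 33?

33 = 3·11. Inclusion–exclusion on these primes:
236 − ⌊236/3⌋ − ⌊236/11⌋ + ⌊236/33⌋ = 144

144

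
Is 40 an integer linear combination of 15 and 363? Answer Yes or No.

No

gcd(15, 363): 363 = 24·15 + 3; 15 = 5·3 + 0 → 3
3 does not divide 40, so a solution does not exist.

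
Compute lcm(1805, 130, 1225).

11497850

lcm(1805, 130) = 1805·130/gcd = 234650/5 = 46930
lcm(46930, 1225) = 46930·1225/gcd = 57489250/5 = 11497850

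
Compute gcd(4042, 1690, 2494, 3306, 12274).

gcd(4042, 1690): 4042 = 2·1690 + 662; 1690 = 2·662 + 366; 662 = 1·366 + 296; 366 = 1·296 + 70; 296 = 4·70 + 16; 70 = 4·16 + 6; 16 = 2·6 + 4; 6 = 1·4 + 2; 4 = 2·2 + 0 → 2
gcd(2, 2494): 2494 = 1247·2 + 0 → 2
gcd(2, 3306): 3306 = 1653·2 + 0 → 2
gcd(2, 12274): 12274 = 6137·2 + 0 → 2

2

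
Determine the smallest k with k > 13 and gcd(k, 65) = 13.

65 = 13·5. Any k with gcd(k, 65) = 13 is a multiple of 13, say 13s, with s coprime to 5.
Need s > 13/13, so s ≥ 2. First s ≥ 2 with gcd(s, 5) = 1 is s = 2. Thus k = 13·2 = 26.

26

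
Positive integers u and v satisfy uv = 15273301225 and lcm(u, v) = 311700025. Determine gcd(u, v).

49

From gcd × lcm = uv: gcd = 15273301225 / 311700025 = 49.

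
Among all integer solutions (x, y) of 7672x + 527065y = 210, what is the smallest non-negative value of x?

10305

gcd(7672, 527065) = 7 (Euclid: 527065 = 68·7672 + 5369; 7672 = 1·5369 + 2303; 5369 = 2·2303 + 763; 2303 = 3·763 + 14; 763 = 54·14 + 7; 14 = 2·7 + 0), and 7 | 210.
Extended Euclid: 7672·(-37304) + 527065·(543) = 7. Scale by 30: x₀ = -1119120.
General solution x = x₀ + 75295t; reducing mod 75295 gives x = 10305 (and y = -150).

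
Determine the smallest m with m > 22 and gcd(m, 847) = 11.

gcd(m, 847) = 11 forces 11 | m; write m = 11s. Then gcd(11s, 11·77) = 11·gcd(s, 77), so need gcd(s, 77) = 1.
11s > 22 gives s ≥ 3. The least s ≥ 3 coprime to 77 is 3, so m = 11·3 = 33.

33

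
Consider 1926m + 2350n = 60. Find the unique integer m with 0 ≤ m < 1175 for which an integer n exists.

Reduce mod 2350: 1926m ≡ 60 (mod 2350). With g = gcd(1926, 2350) = 2 dividing 60, divide through: 963m ≡ 30 (mod 1175).
Since gcd(963, 1175) = 1, m ≡ 30·(963)⁻¹ ≡ 410 (mod 1175). Smallest non-negative: 410.

410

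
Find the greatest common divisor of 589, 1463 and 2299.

19

gcd(589, 1463): 1463 = 2·589 + 285; 589 = 2·285 + 19; 285 = 15·19 + 0 → 19
gcd(19, 2299): 2299 = 121·19 + 0 → 19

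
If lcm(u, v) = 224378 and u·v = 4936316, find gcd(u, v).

22

From gcd × lcm = uv: gcd = 4936316 / 224378 = 22.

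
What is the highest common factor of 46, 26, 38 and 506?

gcd(46, 26): 46 = 1·26 + 20; 26 = 1·20 + 6; 20 = 3·6 + 2; 6 = 3·2 + 0 → 2
gcd(2, 38): 38 = 19·2 + 0 → 2
gcd(2, 506): 506 = 253·2 + 0 → 2

2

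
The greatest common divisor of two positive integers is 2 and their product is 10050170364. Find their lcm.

For any two positive integers, gcd × lcm equals their product. Hence lcm = 10050170364 / 2 = 5025085182.

5025085182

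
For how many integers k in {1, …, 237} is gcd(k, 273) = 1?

Prime factors of 273: 3, 7, 13. Count integers ≤ 237 divisible by none of them.
By inclusion–exclusion: 237 − ⌊237/3⌋ − ⌊237/7⌋ − ⌊237/13⌋ + ⌊237/21⌋ + ⌊237/39⌋ + ⌊237/91⌋ − ⌊237/273⌋ = 126.

126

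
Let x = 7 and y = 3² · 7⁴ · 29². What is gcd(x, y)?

7

min exponent per shared prime: 7 = 7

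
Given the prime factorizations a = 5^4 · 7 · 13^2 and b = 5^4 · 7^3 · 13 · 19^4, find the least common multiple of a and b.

max exponent per prime: 5^4 · 7^3 · 13^2 · 19^4 = 4721448379375

4721448379375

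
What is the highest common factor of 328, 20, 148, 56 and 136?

gcd(328, 20): 328 = 16·20 + 8; 20 = 2·8 + 4; 8 = 2·4 + 0 → 4
gcd(4, 148): 148 = 37·4 + 0 → 4
gcd(4, 56): 56 = 14·4 + 0 → 4
gcd(4, 136): 136 = 34·4 + 0 → 4

4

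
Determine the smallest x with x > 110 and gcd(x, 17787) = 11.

17787 = 11·1617. Any x with gcd(x, 17787) = 11 is a multiple of 11, say 11s, with s coprime to 1617.
Need s > 110/11, so s ≥ 11. First s ≥ 11 with gcd(s, 1617) = 1 is s = 13. Thus x = 11·13 = 143.

143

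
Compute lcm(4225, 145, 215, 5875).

4225 = 5² · 13²; 145 = 5 · 29; 215 = 5 · 43; 5875 = 5³ · 47
lcm takes max exponent of each prime: 5³ · 13² · 29 · 43 · 47 = 1238115125

1238115125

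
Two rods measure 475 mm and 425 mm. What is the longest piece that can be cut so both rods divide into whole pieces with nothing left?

25

475 = 5² · 19
425 = 5² · 17
Common: 5² = 25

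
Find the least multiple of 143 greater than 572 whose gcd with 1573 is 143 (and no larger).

715

gcd(a, 1573) = 143 forces 143 | a; write a = 143s. Then gcd(143s, 143·11) = 143·gcd(s, 11), so need gcd(s, 11) = 1.
143s > 572 gives s ≥ 5. The least s ≥ 5 coprime to 11 is 5, so a = 143·5 = 715.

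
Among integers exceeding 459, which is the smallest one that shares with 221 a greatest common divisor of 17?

476

221 = 17·13. Any x with gcd(x, 221) = 17 is a multiple of 17, say 17s, with s coprime to 13.
Need s > 459/17, so s ≥ 28. First s ≥ 28 with gcd(s, 13) = 1 is s = 28. Thus x = 17·28 = 476.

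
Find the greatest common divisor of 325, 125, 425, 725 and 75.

gcd(325, 125): 325 = 2·125 + 75; 125 = 1·75 + 50; 75 = 1·50 + 25; 50 = 2·25 + 0 → 25
gcd(25, 425): 425 = 17·25 + 0 → 25
gcd(25, 725): 725 = 29·25 + 0 → 25
gcd(25, 75): 75 = 3·25 + 0 → 25

25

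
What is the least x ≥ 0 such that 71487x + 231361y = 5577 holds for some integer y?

Reduce mod 231361: 71487x ≡ 5577 (mod 231361). With g = gcd(71487, 231361) = 169 dividing 5577, divide through: 423x ≡ 33 (mod 1369).
Since gcd(423, 1369) = 1, x ≡ 33·(423)⁻¹ ≡ 971 (mod 1369). Smallest non-negative: 971.

971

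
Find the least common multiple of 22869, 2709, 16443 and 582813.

2481034941

lcm(22869, 2709) = 22869·2709/gcd = 61952121/63 = 983367
lcm(983367, 16443) = 983367·16443/gcd = 16169503581/189 = 85552929
lcm(85552929, 582813) = 85552929·582813/gcd = 49861359209277/20097 = 2481034941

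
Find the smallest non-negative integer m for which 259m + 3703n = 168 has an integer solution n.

258

gcd(259, 3703) = 7 (Euclid: 3703 = 14·259 + 77; 259 = 3·77 + 28; 77 = 2·28 + 21; 28 = 1·21 + 7; 21 = 3·7 + 0), and 7 | 168.
Extended Euclid: 259·(143) + 3703·(-10) = 7. Scale by 24: m₀ = 3432.
General solution m = m₀ + 529t; reducing mod 529 gives m = 258 (and n = -18).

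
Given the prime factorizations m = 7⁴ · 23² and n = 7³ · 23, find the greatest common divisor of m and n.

min exponent per shared prime: 7³ · 23 = 7889

7889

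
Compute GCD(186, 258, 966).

186 = 2 · 3 · 31; 258 = 2 · 3 · 43; 966 = 2 · 3 · 7 · 23
gcd takes min exponent of each prime: 2 · 3 = 6

6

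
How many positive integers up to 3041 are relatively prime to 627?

627 = 3·11·19. Inclusion–exclusion on these primes:
3041 − ⌊3041/3⌋ − ⌊3041/11⌋ − ⌊3041/19⌋ + ⌊3041/33⌋ + ⌊3041/57⌋ + ⌊3041/209⌋ − ⌊3041/627⌋ = 1747

1747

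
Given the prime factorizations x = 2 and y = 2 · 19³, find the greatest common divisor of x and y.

min exponent per shared prime: 2 = 2

2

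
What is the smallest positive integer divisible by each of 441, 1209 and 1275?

75532275

441 = 3² · 7²; 1209 = 3 · 13 · 31; 1275 = 3 · 5² · 17
lcm takes max exponent of each prime: 3² · 5² · 7² · 13 · 17 · 31 = 75532275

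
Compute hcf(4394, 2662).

Euclid: 4394 = 1·2662 + 1732; 2662 = 1·1732 + 930; 1732 = 1·930 + 802; 930 = 1·802 + 128; 802 = 6·128 + 34; 128 = 3·34 + 26; 34 = 1·26 + 8; 26 = 3·8 + 2; 8 = 4·2 + 0. Last nonzero remainder: 2.

2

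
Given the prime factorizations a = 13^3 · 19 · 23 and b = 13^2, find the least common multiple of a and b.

960089

max exponent per prime: 13^3 · 19 · 23 = 960089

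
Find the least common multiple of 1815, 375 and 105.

317625

lcm(1815, 375) = 1815·375/gcd = 680625/15 = 45375
lcm(45375, 105) = 45375·105/gcd = 4764375/15 = 317625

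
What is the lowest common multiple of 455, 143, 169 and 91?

65065

455 = 5 · 7 · 13; 143 = 11 · 13; 169 = 13²; 91 = 7 · 13
lcm takes max exponent of each prime: 5 · 7 · 11 · 13² = 65065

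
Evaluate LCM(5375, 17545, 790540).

102829490500

5375 = 5³ · 43; 17545 = 5 · 11² · 29; 790540 = 2² · 5 · 29² · 47
lcm takes max exponent of each prime: 2² · 5³ · 11² · 29² · 43 · 47 = 102829490500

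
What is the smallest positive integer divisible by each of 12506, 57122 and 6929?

86654074

12506 = 2 · 13² · 37; 57122 = 2 · 13⁴; 6929 = 13² · 41
lcm takes max exponent of each prime: 2 · 13⁴ · 37 · 41 = 86654074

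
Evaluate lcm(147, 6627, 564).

147 = 3 · 7²; 6627 = 3 · 47²; 564 = 2² · 3 · 47
lcm takes max exponent of each prime: 2² · 3 · 7² · 47² = 1298892

1298892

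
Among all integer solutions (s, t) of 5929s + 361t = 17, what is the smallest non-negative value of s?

gcd(5929, 361) = 1 (Euclid: 5929 = 16·361 + 153; 361 = 2·153 + 55; 153 = 2·55 + 43; 55 = 1·43 + 12; 43 = 3·12 + 7; 12 = 1·7 + 5; 7 = 1·5 + 2; 5 = 2·2 + 1; 2 = 2·1 + 0), and 1 | 17.
Extended Euclid: 5929·(-151) + 361·(2480) = 1. Scale by 17: s₀ = -2567.
General solution s = s₀ + 361k; reducing mod 361 gives s = 321 (and t = -5272).

321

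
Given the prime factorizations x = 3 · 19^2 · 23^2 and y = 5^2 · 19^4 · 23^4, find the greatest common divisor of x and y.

190969

min exponent per shared prime: 19^2 · 23^2 = 190969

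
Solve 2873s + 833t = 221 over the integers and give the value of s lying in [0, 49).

34

gcd(2873, 833) = 17 (Euclid: 2873 = 3·833 + 374; 833 = 2·374 + 85; 374 = 4·85 + 34; 85 = 2·34 + 17; 34 = 2·17 + 0), and 17 | 221.
Extended Euclid: 2873·(-20) + 833·(69) = 17. Scale by 13: s₀ = -260.
General solution s = s₀ + 49k; reducing mod 49 gives s = 34 (and t = -117).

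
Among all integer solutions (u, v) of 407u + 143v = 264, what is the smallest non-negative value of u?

Euclid: 407 = 2·143 + 121; 143 = 1·121 + 22; 121 = 5·22 + 11; 22 = 2·11 + 0 → gcd = 11; 264 = 11·24.
Back-substitution yields 407·(6) + 143·(-17) = 11, so one solution is u = 6·24 = 144, v = -17·24 = -408.
Solutions in u differ by 143/11 = 13; the one in [0, 13) is 144 mod 13 = 1.

1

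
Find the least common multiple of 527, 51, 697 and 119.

453747

527 = 17 · 31; 51 = 3 · 17; 697 = 17 · 41; 119 = 7 · 17
lcm takes max exponent of each prime: 3 · 7 · 17 · 31 · 41 = 453747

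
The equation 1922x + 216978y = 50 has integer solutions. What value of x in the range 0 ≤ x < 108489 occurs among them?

107473

Euclid: 216978 = 112·1922 + 1714; 1922 = 1·1714 + 208; 1714 = 8·208 + 50; 208 = 4·50 + 8; 50 = 6·8 + 2; 8 = 4·2 + 0 → gcd = 2; 50 = 2·25.
Back-substitution yields 1922·(-26078) + 216978·(231) = 2, so one solution is x = -26078·25 = -651950, y = 231·25 = 5775.
Solutions in x differ by 216978/2 = 108489; the one in [0, 108489) is -651950 mod 108489 = 107473.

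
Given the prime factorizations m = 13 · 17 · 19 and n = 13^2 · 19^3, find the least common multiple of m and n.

max exponent per prime: 13^2 · 17 · 19^3 = 19705907

19705907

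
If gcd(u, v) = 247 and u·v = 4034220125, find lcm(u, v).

16332875

For any two positive integers, gcd × lcm equals their product. Hence lcm = 4034220125 / 247 = 16332875.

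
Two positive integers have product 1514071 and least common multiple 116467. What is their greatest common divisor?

13

From gcd × lcm = uv: gcd = 1514071 / 116467 = 13.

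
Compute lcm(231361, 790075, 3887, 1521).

231361 = 13² · 37²; 790075 = 5² · 11 · 13² · 17; 3887 = 13² · 23; 1521 = 3² · 13²
lcm takes max exponent of each prime: 3² · 5² · 11 · 13² · 17 · 23 · 37² = 223893823725

223893823725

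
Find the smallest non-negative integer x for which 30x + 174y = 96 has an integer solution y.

Reduce mod 174: 30x ≡ 96 (mod 174). With g = gcd(30, 174) = 6 dividing 96, divide through: 5x ≡ 16 (mod 29).
Since gcd(5, 29) = 1, x ≡ 16·(5)⁻¹ ≡ 9 (mod 29). Smallest non-negative: 9.

9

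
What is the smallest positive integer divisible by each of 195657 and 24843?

33066033

195657 = 3 · 7² · 11³; 24843 = 3 · 7² · 13²
max exponents: 3 · 7² · 11³ · 13² = 33066033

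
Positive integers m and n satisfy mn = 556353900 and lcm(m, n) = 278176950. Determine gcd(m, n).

2

gcd·lcm = product, so gcd = 556353900/278176950 = 2.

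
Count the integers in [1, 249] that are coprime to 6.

6 = 2·3. Inclusion–exclusion on these primes:
249 − ⌊249/2⌋ − ⌊249/3⌋ + ⌊249/6⌋ = 83

83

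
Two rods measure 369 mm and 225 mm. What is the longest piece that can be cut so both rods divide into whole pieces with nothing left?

369 = 3² · 41
225 = 3² · 5²
Common: 3² = 9

9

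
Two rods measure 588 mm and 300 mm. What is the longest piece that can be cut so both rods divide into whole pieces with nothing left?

588 = 2² · 3 · 7²
300 = 2² · 3 · 5²
Common: 2² · 3 = 12

12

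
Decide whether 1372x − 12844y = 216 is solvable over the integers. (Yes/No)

By Bézout, 1372x − 12844y = 216 has integer solutions iff gcd(1372, 12844) | 216.
Euclid: 12844 = 9·1372 + 496; 1372 = 2·496 + 380; 496 = 1·380 + 116; 380 = 3·116 + 32; 116 = 3·32 + 20; 32 = 1·20 + 12; 20 = 1·12 + 8; 12 = 1·8 + 4; 8 = 2·4 + 0. gcd = 4; 216 mod 4 = 0. Yes.

Yes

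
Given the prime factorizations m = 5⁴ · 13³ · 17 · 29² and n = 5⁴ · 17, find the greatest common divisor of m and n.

min exponent per shared prime: 5⁴ · 17 = 10625

10625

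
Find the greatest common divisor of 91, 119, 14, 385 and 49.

7

gcd(91, 119): 119 = 1·91 + 28; 91 = 3·28 + 7; 28 = 4·7 + 0 → 7
gcd(7, 14): 14 = 2·7 + 0 → 7
gcd(7, 385): 385 = 55·7 + 0 → 7
gcd(7, 49): 49 = 7·7 + 0 → 7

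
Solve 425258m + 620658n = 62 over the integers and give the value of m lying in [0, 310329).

190387

Reduce mod 620658: 425258m ≡ 62 (mod 620658). With g = gcd(425258, 620658) = 2 dividing 62, divide through: 212629m ≡ 31 (mod 310329).
Since gcd(212629, 310329) = 1, m ≡ 31·(212629)⁻¹ ≡ 190387 (mod 310329). Smallest non-negative: 190387.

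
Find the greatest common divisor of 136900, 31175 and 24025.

25

gcd(136900, 31175): 136900 = 4·31175 + 12200; 31175 = 2·12200 + 6775; 12200 = 1·6775 + 5425; 6775 = 1·5425 + 1350; 5425 = 4·1350 + 25; 1350 = 54·25 + 0 → 25
gcd(25, 24025): 24025 = 961·25 + 0 → 25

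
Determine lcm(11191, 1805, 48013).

11191 = 19² · 31; 1805 = 5 · 19²; 48013 = 7 · 19³
lcm takes max exponent of each prime: 5 · 7 · 19³ · 31 = 7442015

7442015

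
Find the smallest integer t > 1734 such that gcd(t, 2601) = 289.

gcd(t, 2601) = 289 forces 289 | t; write t = 289s. Then gcd(289s, 289·9) = 289·gcd(s, 9), so need gcd(s, 9) = 1.
289s > 1734 gives s ≥ 7. The least s ≥ 7 coprime to 9 is 7, so t = 289·7 = 2023.

2023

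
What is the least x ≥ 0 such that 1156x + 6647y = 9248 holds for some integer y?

Euclid: 6647 = 5·1156 + 867; 1156 = 1·867 + 289; 867 = 3·289 + 0 → gcd = 289; 9248 = 289·32.
Back-substitution yields 1156·(6) + 6647·(-1) = 289, so one solution is x = 6·32 = 192, y = -1·32 = -32.
Solutions in x differ by 6647/289 = 23; the one in [0, 23) is 192 mod 23 = 8.

8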